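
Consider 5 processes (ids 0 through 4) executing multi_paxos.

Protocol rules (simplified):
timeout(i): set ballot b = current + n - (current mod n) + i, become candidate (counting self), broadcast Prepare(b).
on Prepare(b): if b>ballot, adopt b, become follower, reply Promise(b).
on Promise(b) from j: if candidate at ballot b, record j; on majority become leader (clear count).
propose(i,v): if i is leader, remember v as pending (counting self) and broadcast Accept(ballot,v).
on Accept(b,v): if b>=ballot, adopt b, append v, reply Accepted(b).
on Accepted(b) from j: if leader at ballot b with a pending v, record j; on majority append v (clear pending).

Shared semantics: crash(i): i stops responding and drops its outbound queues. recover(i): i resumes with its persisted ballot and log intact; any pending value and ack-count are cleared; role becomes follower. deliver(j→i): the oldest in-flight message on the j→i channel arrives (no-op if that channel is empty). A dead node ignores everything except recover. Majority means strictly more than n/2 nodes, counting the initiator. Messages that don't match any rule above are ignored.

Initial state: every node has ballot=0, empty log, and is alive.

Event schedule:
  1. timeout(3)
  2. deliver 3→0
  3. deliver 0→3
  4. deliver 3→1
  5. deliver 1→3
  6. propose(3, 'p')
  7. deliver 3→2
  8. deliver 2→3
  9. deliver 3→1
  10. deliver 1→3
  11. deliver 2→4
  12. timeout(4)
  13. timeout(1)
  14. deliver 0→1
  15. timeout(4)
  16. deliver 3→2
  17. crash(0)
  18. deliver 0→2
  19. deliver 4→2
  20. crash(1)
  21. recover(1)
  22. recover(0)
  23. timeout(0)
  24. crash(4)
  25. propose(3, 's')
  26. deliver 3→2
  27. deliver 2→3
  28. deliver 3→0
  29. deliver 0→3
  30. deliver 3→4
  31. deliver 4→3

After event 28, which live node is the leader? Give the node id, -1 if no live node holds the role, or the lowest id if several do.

3

after 1 — timeout(3): n3:cand/b8/[-]
after 2 — deliver 3→0: n0:foll/b8/[-]
after 3 — deliver 0→3: ·
after 4 — deliver 3→1: n1:foll/b8/[-]
after 5 — deliver 1→3: n3:lead/b8/[-]
after 6 — propose(3,'p'): ·
after 7 — deliver 3→2: n2:foll/b8/[-]
after 8 — deliver 2→3: ·
after 9 — deliver 3→1: n1:foll/b8/[p]
after 10 — deliver 1→3: ·
after 11 — deliver 2→4: ·
after 12 — timeout(4): n4:cand/b9/[-]
after 13 — timeout(1): n1:cand/b11/[p]
after 14 — deliver 0→1: ·
after 15 — timeout(4): n4:cand/b14/[-]
after 16 — deliver 3→2: n2:foll/b8/[p]
after 17 — crash(0): n0:✗foll/b8/[-]
after 18 — deliver 0→2: ·
after 19 — deliver 4→2: n2:foll/b9/[p]
after 20 — crash(1): n1:✗cand/b11/[p]
after 21 — recover(1): n1:foll/b11/[p]
after 22 — recover(0): n0:foll/b8/[-]
after 23 — timeout(0): n0:cand/b10/[-]
after 24 — crash(4): n4:✗cand/b14/[-]
after 25 — propose(3,'s'): ·
after 26 — deliver 3→2: ·
after 27 — deliver 2→3: ·
after 28 — deliver 3→0: ·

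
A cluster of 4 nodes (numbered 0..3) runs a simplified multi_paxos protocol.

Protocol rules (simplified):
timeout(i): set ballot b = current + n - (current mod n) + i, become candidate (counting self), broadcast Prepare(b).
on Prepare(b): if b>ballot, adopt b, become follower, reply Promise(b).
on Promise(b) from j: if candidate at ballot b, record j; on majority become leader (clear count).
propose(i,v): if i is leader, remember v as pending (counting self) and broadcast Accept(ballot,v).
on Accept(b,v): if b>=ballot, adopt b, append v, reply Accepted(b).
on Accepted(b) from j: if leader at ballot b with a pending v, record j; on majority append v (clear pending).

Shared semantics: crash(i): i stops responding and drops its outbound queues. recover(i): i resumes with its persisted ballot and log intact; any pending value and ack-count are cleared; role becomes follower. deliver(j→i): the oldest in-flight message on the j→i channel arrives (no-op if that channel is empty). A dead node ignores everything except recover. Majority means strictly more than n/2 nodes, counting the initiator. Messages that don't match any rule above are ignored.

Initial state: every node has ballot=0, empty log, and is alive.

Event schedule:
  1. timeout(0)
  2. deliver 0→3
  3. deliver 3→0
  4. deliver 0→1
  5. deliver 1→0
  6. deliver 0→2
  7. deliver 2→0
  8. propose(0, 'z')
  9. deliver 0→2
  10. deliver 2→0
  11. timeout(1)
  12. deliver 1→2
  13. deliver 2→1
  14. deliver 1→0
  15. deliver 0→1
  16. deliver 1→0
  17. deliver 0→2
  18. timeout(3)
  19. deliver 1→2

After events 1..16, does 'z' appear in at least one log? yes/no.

yes

1. timeout(0):  <0:cand b4 ->
2. deliver 0→3:  <3:foll b4 ->
3. deliver 3→0:  nop
4. deliver 0→1:  <1:foll b4 ->
5. deliver 1→0:  <0:lead b4 ->
6. deliver 0→2:  <2:foll b4 ->
7. deliver 2→0:  nop
8. propose(0,'z'):  nop
9. deliver 0→2:  <2:foll b4 z>
10. deliver 2→0:  nop
11. timeout(1):  <1:cand b9 ->
12. deliver 1→2:  <2:foll b9 z>
13. deliver 2→1:  nop
14. deliver 1→0:  <0:foll b9 ->
15. deliver 0→1:  nop
16. deliver 1→0:  nop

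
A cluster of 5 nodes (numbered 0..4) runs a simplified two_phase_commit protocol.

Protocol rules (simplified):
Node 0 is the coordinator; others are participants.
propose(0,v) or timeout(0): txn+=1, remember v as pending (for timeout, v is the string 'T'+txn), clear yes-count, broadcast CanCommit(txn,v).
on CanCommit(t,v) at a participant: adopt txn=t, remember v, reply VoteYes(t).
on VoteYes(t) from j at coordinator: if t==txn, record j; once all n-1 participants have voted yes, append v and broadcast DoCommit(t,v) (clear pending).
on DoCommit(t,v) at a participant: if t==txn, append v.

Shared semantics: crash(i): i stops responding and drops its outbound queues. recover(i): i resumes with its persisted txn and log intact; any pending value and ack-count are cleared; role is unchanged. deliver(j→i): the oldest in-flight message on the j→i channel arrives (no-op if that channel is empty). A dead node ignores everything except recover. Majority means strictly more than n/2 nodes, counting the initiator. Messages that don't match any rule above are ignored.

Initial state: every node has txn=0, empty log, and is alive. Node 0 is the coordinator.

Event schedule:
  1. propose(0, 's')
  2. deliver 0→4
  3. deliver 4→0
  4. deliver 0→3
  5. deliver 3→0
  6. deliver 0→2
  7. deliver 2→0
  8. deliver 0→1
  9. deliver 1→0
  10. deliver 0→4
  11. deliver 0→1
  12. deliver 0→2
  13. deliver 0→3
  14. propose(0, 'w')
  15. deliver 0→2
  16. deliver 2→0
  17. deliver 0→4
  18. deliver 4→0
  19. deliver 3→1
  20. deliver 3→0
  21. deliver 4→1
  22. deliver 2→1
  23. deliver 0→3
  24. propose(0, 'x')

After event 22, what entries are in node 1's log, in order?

[1] propose(0,'s') → N0(coor t1 [-])
[2] deliver 0→4 → N4(part t1 [-])
[3] deliver 4→0 → ∅
[4] deliver 0→3 → N3(part t1 [-])
[5] deliver 3→0 → ∅
[6] deliver 0→2 → N2(part t1 [-])
[7] deliver 2→0 → ∅
[8] deliver 0→1 → N1(part t1 [-])
[9] deliver 1→0 → N0(coor t1 [s])
[10] deliver 0→4 → N4(part t1 [s])
[11] deliver 0→1 → N1(part t1 [s])
[12] deliver 0→2 → N2(part t1 [s])
[13] deliver 0→3 → N3(part t1 [s])
[14] propose(0,'w') → N0(coor t2 [s])
[15] deliver 0→2 → N2(part t2 [s])
[16] deliver 2→0 → ∅
[17] deliver 0→4 → N4(part t2 [s])
[18] deliver 4→0 → ∅
[19] deliver 3→1 → ∅
[20] deliver 3→0 → ∅
[21] deliver 4→1 → ∅
[22] deliver 2→1 → ∅

s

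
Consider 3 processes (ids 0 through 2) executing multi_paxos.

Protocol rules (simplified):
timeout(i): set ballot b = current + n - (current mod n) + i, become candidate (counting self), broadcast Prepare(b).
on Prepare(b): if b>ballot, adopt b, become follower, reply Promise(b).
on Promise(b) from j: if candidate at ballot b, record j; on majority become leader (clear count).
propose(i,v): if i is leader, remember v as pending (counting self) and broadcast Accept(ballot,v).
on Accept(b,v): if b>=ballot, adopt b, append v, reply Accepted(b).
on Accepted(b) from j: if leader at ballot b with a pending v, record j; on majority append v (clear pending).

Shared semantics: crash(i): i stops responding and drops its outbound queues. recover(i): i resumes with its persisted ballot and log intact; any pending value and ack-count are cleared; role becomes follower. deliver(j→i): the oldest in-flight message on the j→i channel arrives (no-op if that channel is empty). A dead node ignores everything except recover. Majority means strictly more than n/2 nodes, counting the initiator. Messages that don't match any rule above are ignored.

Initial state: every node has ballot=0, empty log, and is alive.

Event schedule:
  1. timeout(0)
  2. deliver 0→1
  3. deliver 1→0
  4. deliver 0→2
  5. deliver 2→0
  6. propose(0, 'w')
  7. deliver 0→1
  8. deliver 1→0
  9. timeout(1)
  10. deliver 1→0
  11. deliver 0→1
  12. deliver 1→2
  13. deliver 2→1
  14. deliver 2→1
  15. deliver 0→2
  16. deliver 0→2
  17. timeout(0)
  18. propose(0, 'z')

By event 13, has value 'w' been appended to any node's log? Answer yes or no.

after 1 — timeout(0): n0:cand/b3/[-]
after 2 — deliver 0→1: n1:foll/b3/[-]
after 3 — deliver 1→0: n0:lead/b3/[-]
after 4 — deliver 0→2: n2:foll/b3/[-]
after 5 — deliver 2→0: ·
after 6 — propose(0,'w'): ·
after 7 — deliver 0→1: n1:foll/b3/[w]
after 8 — deliver 1→0: n0:lead/b3/[w]
after 9 — timeout(1): n1:cand/b7/[w]
after 10 — deliver 1→0: n0:foll/b7/[w]
after 11 — deliver 0→1: n1:lead/b7/[w]
after 12 — deliver 1→2: n2:foll/b7/[-]
after 13 — deliver 2→1: ·

yes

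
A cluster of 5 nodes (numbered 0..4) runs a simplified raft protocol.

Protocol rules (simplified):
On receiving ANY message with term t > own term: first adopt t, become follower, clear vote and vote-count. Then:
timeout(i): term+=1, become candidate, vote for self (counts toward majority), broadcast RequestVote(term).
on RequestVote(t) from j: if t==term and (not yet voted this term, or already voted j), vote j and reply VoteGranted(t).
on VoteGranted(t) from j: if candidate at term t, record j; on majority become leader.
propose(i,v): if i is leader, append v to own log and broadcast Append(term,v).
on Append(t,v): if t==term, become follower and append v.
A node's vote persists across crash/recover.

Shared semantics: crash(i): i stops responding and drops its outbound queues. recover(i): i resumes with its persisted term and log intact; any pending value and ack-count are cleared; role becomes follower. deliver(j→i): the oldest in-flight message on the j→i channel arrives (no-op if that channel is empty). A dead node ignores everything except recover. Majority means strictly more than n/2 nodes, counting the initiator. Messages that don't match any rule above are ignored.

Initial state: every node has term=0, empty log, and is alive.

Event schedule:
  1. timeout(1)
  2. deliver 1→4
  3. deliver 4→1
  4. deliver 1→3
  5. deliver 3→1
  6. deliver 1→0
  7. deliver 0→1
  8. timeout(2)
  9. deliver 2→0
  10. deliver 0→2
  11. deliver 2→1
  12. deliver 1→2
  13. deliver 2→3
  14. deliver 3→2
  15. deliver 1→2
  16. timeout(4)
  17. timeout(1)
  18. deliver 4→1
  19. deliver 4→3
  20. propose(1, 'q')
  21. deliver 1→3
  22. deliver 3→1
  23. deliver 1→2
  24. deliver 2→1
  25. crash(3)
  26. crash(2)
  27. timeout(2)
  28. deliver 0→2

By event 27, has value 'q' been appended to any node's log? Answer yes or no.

after 1 — timeout(1): n1:cand/t1/[-]
after 2 — deliver 1→4: n4:foll/t1/[-]
after 3 — deliver 4→1: ·
after 4 — deliver 1→3: n3:foll/t1/[-]
after 5 — deliver 3→1: n1:lead/t1/[-]
after 6 — deliver 1→0: n0:foll/t1/[-]
after 7 — deliver 0→1: ·
after 8 — timeout(2): n2:cand/t1/[-]
after 9 — deliver 2→0: ·
after 10 — deliver 0→2: ·
after 11 — deliver 2→1: ·
after 12 — deliver 1→2: ·
after 13 — deliver 2→3: ·
after 14 — deliver 3→2: ·
after 15 — deliver 1→2: ·
after 16 — timeout(4): n4:cand/t2/[-]
after 17 — timeout(1): n1:cand/t2/[-]
after 18 — deliver 4→1: ·
after 19 — deliver 4→3: n3:foll/t2/[-]
after 20 — propose(1,'q'): ·
after 21 — deliver 1→3: ·
after 22 — deliver 3→1: ·
after 23 — deliver 1→2: n2:foll/t2/[-]
after 24 — deliver 2→1: ·
after 25 — crash(3): n3:✗foll/t2/[-]
after 26 — crash(2): n2:✗foll/t2/[-]
after 27 — timeout(2): ·

no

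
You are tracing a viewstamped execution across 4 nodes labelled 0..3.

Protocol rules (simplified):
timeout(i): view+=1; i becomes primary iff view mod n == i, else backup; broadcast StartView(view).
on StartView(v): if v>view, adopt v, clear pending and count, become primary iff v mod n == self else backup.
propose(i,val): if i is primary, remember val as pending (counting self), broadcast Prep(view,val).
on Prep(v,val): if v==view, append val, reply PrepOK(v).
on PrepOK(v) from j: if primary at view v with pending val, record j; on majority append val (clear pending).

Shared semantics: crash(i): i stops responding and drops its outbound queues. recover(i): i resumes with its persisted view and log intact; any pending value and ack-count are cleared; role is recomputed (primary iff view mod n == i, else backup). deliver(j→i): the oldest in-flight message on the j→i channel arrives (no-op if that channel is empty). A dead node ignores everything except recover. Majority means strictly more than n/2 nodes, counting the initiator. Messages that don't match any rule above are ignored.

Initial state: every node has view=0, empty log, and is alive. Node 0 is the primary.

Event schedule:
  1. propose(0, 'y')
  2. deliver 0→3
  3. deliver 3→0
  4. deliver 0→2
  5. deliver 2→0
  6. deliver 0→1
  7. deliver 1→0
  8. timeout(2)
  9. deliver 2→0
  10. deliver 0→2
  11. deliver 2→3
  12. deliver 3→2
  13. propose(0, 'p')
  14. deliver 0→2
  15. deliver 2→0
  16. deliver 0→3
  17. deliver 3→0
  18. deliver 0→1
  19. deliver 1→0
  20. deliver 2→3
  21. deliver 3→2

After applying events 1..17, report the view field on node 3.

1. propose(0,'y'):  nop
2. deliver 0→3:  <3:back v0 y>
3. deliver 3→0:  nop
4. deliver 0→2:  <2:back v0 y>
5. deliver 2→0:  <0:prim v0 y>
6. deliver 0→1:  <1:back v0 y>
7. deliver 1→0:  nop
8. timeout(2):  <2:back v1 y>
9. deliver 2→0:  <0:back v1 y>
10. deliver 0→2:  nop
11. deliver 2→3:  <3:back v1 y>
12. deliver 3→2:  nop
13. propose(0,'p'):  nop
14. deliver 0→2:  nop
15. deliver 2→0:  nop
16. deliver 0→3:  nop
17. deliver 3→0:  nop

1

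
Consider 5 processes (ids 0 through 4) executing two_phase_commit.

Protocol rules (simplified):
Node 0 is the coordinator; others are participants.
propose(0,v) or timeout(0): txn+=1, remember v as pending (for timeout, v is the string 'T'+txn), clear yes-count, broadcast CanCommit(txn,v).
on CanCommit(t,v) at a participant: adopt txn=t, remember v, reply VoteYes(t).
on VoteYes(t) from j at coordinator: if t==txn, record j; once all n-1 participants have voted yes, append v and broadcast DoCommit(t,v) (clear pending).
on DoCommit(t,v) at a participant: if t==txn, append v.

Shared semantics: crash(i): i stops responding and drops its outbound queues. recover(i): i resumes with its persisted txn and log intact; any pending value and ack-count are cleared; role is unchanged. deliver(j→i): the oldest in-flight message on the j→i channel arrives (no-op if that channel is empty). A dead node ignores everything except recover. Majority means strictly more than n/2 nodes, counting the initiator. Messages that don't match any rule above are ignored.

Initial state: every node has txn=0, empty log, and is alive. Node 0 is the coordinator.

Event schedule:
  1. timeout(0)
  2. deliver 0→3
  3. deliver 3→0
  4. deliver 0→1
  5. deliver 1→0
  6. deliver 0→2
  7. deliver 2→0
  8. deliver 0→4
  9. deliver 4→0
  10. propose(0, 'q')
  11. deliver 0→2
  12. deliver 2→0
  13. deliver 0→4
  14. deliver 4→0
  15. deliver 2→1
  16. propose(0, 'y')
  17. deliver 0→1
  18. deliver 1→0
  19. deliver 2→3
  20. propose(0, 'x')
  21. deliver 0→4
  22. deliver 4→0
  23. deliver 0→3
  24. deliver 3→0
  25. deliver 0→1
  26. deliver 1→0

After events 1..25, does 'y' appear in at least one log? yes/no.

1. timeout(0):  <0:coor t1 ->
2. deliver 0→3:  <3:part t1 ->
3. deliver 3→0:  nop
4. deliver 0→1:  <1:part t1 ->
5. deliver 1→0:  nop
6. deliver 0→2:  <2:part t1 ->
7. deliver 2→0:  nop
8. deliver 0→4:  <4:part t1 ->
9. deliver 4→0:  <0:coor t1 T1>
10. propose(0,'q'):  <0:coor t2 T1>
11. deliver 0→2:  <2:part t1 T1>
12. deliver 2→0:  nop
13. deliver 0→4:  <4:part t1 T1>
14. deliver 4→0:  nop
15. deliver 2→1:  nop
16. propose(0,'y'):  <0:coor t3 T1>
17. deliver 0→1:  <1:part t1 T1>
18. deliver 1→0:  nop
19. deliver 2→3:  nop
20. propose(0,'x'):  <0:coor t4 T1>
21. deliver 0→4:  <4:part t2 T1>
22. deliver 4→0:  nop
23. deliver 0→3:  <3:part t1 T1>
24. deliver 3→0:  nop
25. deliver 0→1:  <1:part t2 T1>

no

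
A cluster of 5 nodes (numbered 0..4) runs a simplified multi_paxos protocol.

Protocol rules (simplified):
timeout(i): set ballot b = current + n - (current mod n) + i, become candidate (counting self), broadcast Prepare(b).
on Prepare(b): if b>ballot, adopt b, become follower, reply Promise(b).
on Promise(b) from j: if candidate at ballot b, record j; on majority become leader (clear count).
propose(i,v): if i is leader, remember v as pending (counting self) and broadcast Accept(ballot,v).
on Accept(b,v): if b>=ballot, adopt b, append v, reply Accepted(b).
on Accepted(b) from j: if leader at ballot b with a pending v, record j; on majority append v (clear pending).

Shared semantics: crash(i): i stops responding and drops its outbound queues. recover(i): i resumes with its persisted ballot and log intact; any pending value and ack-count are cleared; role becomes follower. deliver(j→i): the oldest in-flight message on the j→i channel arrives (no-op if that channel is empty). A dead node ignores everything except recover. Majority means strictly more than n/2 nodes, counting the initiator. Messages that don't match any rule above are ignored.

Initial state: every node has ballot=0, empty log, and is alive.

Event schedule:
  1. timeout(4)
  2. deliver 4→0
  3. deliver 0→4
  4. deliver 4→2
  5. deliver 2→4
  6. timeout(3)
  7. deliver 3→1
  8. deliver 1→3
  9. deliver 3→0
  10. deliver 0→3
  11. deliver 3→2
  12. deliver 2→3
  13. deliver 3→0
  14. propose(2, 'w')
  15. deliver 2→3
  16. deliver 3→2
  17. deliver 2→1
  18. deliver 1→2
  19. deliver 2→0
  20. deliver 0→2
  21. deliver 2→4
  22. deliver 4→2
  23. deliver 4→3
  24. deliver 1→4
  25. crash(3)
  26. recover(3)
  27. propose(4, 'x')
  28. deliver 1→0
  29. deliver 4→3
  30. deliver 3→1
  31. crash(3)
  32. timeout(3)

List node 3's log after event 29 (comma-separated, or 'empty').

x

1. timeout(4):  <4:cand b9 ->
2. deliver 4→0:  <0:foll b9 ->
3. deliver 0→4:  nop
4. deliver 4→2:  <2:foll b9 ->
5. deliver 2→4:  <4:lead b9 ->
6. timeout(3):  <3:cand b8 ->
7. deliver 3→1:  <1:foll b8 ->
8. deliver 1→3:  nop
9. deliver 3→0:  nop
10. deliver 0→3:  nop
11. deliver 3→2:  nop
12. deliver 2→3:  nop
13. deliver 3→0:  nop
14. propose(2,'w'):  nop
15. deliver 2→3:  nop
16. deliver 3→2:  nop
17. deliver 2→1:  nop
18. deliver 1→2:  nop
19. deliver 2→0:  nop
20. deliver 0→2:  nop
21. deliver 2→4:  nop
22. deliver 4→2:  nop
23. deliver 4→3:  <3:foll b9 ->
24. deliver 1→4:  nop
25. crash(3):  <3:✗foll b9 ->
26. recover(3):  <3:foll b9 ->
27. propose(4,'x'):  nop
28. deliver 1→0:  nop
29. deliver 4→3:  <3:foll b9 x>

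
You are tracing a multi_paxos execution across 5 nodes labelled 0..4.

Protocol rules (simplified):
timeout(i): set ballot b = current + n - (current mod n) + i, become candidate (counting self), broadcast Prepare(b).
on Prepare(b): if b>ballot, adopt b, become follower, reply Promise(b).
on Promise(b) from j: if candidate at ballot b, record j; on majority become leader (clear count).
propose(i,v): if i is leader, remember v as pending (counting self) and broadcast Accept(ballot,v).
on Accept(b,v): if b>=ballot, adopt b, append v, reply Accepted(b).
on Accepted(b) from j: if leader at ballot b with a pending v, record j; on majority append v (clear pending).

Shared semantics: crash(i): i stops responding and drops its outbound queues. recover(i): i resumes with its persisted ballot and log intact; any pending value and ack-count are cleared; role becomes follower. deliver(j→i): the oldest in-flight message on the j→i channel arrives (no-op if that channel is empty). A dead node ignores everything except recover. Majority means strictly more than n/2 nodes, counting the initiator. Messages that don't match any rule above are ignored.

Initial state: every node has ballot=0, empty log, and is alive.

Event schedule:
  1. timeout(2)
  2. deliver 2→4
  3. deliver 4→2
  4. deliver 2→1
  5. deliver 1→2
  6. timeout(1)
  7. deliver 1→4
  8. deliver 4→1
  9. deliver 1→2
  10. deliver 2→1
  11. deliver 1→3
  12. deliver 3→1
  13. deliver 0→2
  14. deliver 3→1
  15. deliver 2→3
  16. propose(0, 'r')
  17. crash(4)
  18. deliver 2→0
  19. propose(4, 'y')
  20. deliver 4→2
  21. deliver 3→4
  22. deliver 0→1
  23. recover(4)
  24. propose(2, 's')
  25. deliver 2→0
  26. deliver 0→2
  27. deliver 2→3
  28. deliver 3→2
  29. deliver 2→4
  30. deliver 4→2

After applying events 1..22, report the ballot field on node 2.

[1] timeout(2) → N2(cand b7 [-])
[2] deliver 2→4 → N4(foll b7 [-])
[3] deliver 4→2 → ∅
[4] deliver 2→1 → N1(foll b7 [-])
[5] deliver 1→2 → N2(lead b7 [-])
[6] timeout(1) → N1(cand b11 [-])
[7] deliver 1→4 → N4(foll b11 [-])
[8] deliver 4→1 → ∅
[9] deliver 1→2 → N2(foll b11 [-])
[10] deliver 2→1 → N1(lead b11 [-])
[11] deliver 1→3 → N3(foll b11 [-])
[12] deliver 3→1 → ∅
[13] deliver 0→2 → ∅
[14] deliver 3→1 → ∅
[15] deliver 2→3 → ∅
[16] propose(0,'r') → ∅
[17] crash(4) → N4(✗foll b11 [-])
[18] deliver 2→0 → N0(foll b7 [-])
[19] propose(4,'y') → ∅
[20] deliver 4→2 → ∅
[21] deliver 3→4 → ∅
[22] deliver 0→1 → ∅

11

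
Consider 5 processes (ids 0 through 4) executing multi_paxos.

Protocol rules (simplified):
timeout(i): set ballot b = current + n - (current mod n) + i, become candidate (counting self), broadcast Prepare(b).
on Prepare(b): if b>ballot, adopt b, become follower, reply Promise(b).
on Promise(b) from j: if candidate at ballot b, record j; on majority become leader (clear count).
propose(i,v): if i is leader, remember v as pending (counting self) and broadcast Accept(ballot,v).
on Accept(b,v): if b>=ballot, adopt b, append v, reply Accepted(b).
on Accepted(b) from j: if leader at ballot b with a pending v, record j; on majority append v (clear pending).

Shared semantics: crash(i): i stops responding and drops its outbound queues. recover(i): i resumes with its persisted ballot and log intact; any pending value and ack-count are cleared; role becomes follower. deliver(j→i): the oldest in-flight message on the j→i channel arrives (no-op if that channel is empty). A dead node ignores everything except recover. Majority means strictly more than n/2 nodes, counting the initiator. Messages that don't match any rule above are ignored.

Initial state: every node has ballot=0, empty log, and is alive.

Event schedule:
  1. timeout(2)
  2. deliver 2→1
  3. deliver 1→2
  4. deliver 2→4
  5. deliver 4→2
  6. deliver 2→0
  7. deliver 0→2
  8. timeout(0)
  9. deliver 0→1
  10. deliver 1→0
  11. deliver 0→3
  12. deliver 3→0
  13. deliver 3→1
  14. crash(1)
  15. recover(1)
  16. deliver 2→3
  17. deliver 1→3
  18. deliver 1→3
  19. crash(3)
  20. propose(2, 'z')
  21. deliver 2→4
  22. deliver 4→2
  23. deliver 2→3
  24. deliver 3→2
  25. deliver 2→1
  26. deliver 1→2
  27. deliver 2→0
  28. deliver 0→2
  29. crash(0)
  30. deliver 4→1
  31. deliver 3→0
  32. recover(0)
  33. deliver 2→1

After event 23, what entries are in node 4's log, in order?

z

[1] timeout(2) → N2(cand b7 [-])
[2] deliver 2→1 → N1(foll b7 [-])
[3] deliver 1→2 → ∅
[4] deliver 2→4 → N4(foll b7 [-])
[5] deliver 4→2 → N2(lead b7 [-])
[6] deliver 2→0 → N0(foll b7 [-])
[7] deliver 0→2 → ∅
[8] timeout(0) → N0(cand b10 [-])
[9] deliver 0→1 → N1(foll b10 [-])
[10] deliver 1→0 → ∅
[11] deliver 0→3 → N3(foll b10 [-])
[12] deliver 3→0 → N0(lead b10 [-])
[13] deliver 3→1 → ∅
[14] crash(1) → N1(✗foll b10 [-])
[15] recover(1) → N1(foll b10 [-])
[16] deliver 2→3 → ∅
[17] deliver 1→3 → ∅
[18] deliver 1→3 → ∅
[19] crash(3) → N3(✗foll b10 [-])
[20] propose(2,'z') → ∅
[21] deliver 2→4 → N4(foll b7 [z])
[22] deliver 4→2 → ∅
[23] deliver 2→3 → ∅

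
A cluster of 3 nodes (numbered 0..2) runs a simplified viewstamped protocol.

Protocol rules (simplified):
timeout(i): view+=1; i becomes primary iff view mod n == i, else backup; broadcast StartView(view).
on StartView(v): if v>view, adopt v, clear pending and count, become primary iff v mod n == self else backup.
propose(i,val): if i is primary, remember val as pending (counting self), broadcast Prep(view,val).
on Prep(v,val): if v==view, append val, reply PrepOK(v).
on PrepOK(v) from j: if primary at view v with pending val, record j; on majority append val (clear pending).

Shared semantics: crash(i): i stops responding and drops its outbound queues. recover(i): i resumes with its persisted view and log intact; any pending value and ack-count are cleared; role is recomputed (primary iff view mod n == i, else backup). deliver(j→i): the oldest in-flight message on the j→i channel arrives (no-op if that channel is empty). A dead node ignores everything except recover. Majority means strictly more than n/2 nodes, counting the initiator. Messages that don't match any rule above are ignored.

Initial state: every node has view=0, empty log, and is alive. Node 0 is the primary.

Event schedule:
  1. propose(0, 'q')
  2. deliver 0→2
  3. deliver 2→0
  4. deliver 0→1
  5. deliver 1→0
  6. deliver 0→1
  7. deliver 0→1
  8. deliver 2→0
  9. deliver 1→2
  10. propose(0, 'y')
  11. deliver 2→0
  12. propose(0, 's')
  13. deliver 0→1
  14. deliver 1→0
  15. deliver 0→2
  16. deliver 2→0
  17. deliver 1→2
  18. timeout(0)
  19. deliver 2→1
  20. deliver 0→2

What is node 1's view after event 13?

step 1 propose(0,'q'): —
step 2 deliver 0→2: 2={back,v=0,log=q}
step 3 deliver 2→0: 0={prim,v=0,log=q}
step 4 deliver 0→1: 1={back,v=0,log=q}
step 5 deliver 1→0: —
step 6 deliver 0→1: —
step 7 deliver 0→1: —
step 8 deliver 2→0: —
step 9 deliver 1→2: —
step 10 propose(0,'y'): —
step 11 deliver 2→0: —
step 12 propose(0,'s'): —
step 13 deliver 0→1: 1={back,v=0,log=q,y}

0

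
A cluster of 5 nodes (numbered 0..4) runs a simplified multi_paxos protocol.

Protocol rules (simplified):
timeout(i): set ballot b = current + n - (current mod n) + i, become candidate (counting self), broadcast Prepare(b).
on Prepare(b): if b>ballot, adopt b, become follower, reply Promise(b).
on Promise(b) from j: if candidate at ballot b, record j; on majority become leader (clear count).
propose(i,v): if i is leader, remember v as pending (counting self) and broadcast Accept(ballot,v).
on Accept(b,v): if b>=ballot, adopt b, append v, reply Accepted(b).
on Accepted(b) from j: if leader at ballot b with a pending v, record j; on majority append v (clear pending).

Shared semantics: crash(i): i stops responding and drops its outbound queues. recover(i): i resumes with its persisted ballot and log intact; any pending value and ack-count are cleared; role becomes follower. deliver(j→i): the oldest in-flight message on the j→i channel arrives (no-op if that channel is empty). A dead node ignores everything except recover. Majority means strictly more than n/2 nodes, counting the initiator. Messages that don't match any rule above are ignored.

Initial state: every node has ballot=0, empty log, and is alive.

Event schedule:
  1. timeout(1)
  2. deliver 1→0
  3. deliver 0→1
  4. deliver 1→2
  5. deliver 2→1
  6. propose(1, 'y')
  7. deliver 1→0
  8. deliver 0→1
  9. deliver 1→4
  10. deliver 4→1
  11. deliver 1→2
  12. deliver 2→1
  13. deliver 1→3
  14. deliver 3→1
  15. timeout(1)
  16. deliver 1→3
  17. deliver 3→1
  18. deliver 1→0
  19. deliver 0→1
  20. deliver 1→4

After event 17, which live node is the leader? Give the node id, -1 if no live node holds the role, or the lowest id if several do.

-1

e1 timeout(1): 1[cand,b=6,-]
e2 deliver 1→0: 0[foll,b=6,-]
e3 deliver 0→1: ·
e4 deliver 1→2: 2[foll,b=6,-]
e5 deliver 2→1: 1[lead,b=6,-]
e6 propose(1,'y'): ·
e7 deliver 1→0: 0[foll,b=6,y]
e8 deliver 0→1: ·
e9 deliver 1→4: 4[foll,b=6,-]
e10 deliver 4→1: ·
e11 deliver 1→2: 2[foll,b=6,y]
e12 deliver 2→1: 1[lead,b=6,y]
e13 deliver 1→3: 3[foll,b=6,-]
e14 deliver 3→1: ·
e15 timeout(1): 1[cand,b=11,y]
e16 deliver 1→3: 3[foll,b=6,y]
e17 deliver 3→1: ·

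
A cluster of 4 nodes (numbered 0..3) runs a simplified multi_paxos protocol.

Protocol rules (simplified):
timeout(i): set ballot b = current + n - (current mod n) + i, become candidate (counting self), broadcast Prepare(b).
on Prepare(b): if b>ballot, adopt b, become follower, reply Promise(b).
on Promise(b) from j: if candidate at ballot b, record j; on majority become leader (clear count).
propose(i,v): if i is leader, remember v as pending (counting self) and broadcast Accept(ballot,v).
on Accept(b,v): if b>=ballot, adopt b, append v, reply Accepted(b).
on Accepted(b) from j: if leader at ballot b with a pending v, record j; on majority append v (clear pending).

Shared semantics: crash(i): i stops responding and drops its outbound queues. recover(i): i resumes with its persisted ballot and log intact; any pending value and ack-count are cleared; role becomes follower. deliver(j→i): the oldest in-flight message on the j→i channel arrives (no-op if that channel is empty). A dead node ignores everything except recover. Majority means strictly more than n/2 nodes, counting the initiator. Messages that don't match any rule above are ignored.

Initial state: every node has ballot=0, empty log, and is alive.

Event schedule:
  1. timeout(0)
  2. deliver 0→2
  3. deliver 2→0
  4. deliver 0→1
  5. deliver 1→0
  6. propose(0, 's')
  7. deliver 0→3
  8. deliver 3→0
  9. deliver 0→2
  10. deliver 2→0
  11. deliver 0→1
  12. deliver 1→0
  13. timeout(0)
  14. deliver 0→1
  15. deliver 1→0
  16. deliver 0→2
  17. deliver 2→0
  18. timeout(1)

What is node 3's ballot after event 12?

4

step 1 timeout(0): 0={cand,b=4,log=-}
step 2 deliver 0→2: 2={foll,b=4,log=-}
step 3 deliver 2→0: —
step 4 deliver 0→1: 1={foll,b=4,log=-}
step 5 deliver 1→0: 0={lead,b=4,log=-}
step 6 propose(0,'s'): —
step 7 deliver 0→3: 3={foll,b=4,log=-}
step 8 deliver 3→0: —
step 9 deliver 0→2: 2={foll,b=4,log=s}
step 10 deliver 2→0: —
step 11 deliver 0→1: 1={foll,b=4,log=s}
step 12 deliver 1→0: 0={lead,b=4,log=s}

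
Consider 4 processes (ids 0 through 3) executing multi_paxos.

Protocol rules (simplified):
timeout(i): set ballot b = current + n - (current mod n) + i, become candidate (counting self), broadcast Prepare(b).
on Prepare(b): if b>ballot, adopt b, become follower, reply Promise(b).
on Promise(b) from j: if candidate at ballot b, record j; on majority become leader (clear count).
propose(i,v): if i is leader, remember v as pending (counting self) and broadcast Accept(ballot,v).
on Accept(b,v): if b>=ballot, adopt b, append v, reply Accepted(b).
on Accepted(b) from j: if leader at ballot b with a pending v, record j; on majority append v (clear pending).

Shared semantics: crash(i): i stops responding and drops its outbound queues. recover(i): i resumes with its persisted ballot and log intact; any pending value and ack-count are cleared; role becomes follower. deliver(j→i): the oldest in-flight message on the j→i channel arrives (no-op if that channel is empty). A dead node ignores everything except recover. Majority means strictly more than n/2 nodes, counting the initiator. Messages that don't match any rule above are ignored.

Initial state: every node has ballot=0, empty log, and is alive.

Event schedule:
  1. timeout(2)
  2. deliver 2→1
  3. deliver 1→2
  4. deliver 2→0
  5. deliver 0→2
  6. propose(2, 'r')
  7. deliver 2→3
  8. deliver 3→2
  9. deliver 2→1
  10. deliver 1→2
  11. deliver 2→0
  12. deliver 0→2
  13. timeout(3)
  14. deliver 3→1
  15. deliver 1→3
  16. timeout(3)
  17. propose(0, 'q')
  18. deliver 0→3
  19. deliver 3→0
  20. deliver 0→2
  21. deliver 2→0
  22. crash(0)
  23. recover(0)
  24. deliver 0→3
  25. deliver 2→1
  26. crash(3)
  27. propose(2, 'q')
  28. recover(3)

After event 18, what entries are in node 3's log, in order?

[1] timeout(2) → N2(cand b6 [-])
[2] deliver 2→1 → N1(foll b6 [-])
[3] deliver 1→2 → ∅
[4] deliver 2→0 → N0(foll b6 [-])
[5] deliver 0→2 → N2(lead b6 [-])
[6] propose(2,'r') → ∅
[7] deliver 2→3 → N3(foll b6 [-])
[8] deliver 3→2 → ∅
[9] deliver 2→1 → N1(foll b6 [r])
[10] deliver 1→2 → ∅
[11] deliver 2→0 → N0(foll b6 [r])
[12] deliver 0→2 → N2(lead b6 [r])
[13] timeout(3) → N3(cand b11 [-])
[14] deliver 3→1 → N1(foll b11 [r])
[15] deliver 1→3 → ∅
[16] timeout(3) → N3(cand b15 [-])
[17] propose(0,'q') → ∅
[18] deliver 0→3 → ∅

empty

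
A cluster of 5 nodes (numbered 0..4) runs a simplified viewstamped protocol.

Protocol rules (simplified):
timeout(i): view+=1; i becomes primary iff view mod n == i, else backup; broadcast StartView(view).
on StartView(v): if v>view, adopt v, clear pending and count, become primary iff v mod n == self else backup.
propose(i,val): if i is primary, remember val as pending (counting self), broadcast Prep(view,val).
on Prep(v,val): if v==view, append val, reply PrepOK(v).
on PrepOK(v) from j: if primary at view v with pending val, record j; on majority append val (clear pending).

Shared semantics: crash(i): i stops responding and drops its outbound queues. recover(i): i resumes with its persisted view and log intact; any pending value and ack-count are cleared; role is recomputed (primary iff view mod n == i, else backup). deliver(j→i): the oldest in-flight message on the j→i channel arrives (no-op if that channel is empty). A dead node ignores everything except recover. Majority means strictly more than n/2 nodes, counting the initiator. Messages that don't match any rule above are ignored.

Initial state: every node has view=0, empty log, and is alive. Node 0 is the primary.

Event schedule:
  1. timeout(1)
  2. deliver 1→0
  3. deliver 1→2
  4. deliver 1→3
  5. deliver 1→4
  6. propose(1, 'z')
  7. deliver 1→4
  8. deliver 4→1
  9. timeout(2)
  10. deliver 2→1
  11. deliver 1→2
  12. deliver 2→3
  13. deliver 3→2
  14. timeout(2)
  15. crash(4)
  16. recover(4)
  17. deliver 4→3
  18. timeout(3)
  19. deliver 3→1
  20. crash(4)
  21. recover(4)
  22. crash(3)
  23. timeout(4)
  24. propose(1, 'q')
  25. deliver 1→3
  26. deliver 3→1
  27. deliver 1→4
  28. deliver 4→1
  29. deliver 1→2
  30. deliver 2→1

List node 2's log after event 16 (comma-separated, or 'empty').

1. timeout(1):  <1:prim v1 ->
2. deliver 1→0:  <0:back v1 ->
3. deliver 1→2:  <2:back v1 ->
4. deliver 1→3:  <3:back v1 ->
5. deliver 1→4:  <4:back v1 ->
6. propose(1,'z'):  nop
7. deliver 1→4:  <4:back v1 z>
8. deliver 4→1:  nop
9. timeout(2):  <2:prim v2 ->
10. deliver 2→1:  <1:back v2 ->
11. deliver 1→2:  nop
12. deliver 2→3:  <3:back v2 ->
13. deliver 3→2:  nop
14. timeout(2):  <2:back v3 ->
15. crash(4):  <4:✗back v1 z>
16. recover(4):  <4:back v1 z>

empty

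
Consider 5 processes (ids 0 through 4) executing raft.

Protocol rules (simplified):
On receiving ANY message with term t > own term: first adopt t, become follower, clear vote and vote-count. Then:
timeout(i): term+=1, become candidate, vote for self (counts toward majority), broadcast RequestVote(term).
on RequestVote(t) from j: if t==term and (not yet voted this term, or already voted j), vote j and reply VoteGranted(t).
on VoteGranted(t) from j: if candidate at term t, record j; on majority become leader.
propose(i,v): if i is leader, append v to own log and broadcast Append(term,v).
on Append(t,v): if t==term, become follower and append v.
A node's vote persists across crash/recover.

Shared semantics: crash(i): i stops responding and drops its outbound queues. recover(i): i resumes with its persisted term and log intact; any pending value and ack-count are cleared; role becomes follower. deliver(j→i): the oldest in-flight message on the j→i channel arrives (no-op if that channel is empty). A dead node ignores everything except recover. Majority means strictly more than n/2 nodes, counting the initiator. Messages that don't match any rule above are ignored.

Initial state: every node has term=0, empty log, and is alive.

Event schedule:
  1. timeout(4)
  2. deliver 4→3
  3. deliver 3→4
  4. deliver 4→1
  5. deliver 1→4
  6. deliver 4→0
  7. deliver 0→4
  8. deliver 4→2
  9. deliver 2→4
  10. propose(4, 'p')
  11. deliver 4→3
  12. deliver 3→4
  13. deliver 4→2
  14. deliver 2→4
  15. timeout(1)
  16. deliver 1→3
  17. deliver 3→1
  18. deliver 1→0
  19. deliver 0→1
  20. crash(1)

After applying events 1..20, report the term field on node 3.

2

e1 timeout(4): 4[cand,t=1,-]
e2 deliver 4→3: 3[foll,t=1,-]
e3 deliver 3→4: ·
e4 deliver 4→1: 1[foll,t=1,-]
e5 deliver 1→4: 4[lead,t=1,-]
e6 deliver 4→0: 0[foll,t=1,-]
e7 deliver 0→4: ·
e8 deliver 4→2: 2[foll,t=1,-]
e9 deliver 2→4: ·
e10 propose(4,'p'): 4[lead,t=1,p]
e11 deliver 4→3: 3[foll,t=1,p]
e12 deliver 3→4: ·
e13 deliver 4→2: 2[foll,t=1,p]
e14 deliver 2→4: ·
e15 timeout(1): 1[cand,t=2,-]
e16 deliver 1→3: 3[foll,t=2,p]
e17 deliver 3→1: ·
e18 deliver 1→0: 0[foll,t=2,-]
e19 deliver 0→1: 1[lead,t=2,-]
e20 crash(1): 1[✗lead,t=2,-]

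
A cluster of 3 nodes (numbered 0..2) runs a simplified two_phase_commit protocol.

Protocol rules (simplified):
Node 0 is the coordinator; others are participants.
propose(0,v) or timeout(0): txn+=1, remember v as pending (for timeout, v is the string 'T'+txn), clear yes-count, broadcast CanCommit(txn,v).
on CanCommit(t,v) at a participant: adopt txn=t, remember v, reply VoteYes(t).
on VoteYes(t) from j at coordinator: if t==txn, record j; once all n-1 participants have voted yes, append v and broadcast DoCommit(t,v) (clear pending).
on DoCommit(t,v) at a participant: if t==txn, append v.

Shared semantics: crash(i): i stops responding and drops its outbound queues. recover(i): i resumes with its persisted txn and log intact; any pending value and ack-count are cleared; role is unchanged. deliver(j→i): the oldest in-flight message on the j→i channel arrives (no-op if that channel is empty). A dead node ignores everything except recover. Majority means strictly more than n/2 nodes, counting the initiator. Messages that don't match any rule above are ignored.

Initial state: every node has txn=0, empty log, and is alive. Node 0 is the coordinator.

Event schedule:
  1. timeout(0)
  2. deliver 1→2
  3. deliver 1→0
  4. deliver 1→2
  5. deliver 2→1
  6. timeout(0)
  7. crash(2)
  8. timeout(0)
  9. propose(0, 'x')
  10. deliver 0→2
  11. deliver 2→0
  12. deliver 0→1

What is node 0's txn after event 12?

[1] timeout(0) → N0(coor t1 [-])
[2] deliver 1→2 → ∅
[3] deliver 1→0 → ∅
[4] deliver 1→2 → ∅
[5] deliver 2→1 → ∅
[6] timeout(0) → N0(coor t2 [-])
[7] crash(2) → N2(✗part t0 [-])
[8] timeout(0) → N0(coor t3 [-])
[9] propose(0,'x') → N0(coor t4 [-])
[10] deliver 0→2 → ∅
[11] deliver 2→0 → ∅
[12] deliver 0→1 → N1(part t1 [-])

4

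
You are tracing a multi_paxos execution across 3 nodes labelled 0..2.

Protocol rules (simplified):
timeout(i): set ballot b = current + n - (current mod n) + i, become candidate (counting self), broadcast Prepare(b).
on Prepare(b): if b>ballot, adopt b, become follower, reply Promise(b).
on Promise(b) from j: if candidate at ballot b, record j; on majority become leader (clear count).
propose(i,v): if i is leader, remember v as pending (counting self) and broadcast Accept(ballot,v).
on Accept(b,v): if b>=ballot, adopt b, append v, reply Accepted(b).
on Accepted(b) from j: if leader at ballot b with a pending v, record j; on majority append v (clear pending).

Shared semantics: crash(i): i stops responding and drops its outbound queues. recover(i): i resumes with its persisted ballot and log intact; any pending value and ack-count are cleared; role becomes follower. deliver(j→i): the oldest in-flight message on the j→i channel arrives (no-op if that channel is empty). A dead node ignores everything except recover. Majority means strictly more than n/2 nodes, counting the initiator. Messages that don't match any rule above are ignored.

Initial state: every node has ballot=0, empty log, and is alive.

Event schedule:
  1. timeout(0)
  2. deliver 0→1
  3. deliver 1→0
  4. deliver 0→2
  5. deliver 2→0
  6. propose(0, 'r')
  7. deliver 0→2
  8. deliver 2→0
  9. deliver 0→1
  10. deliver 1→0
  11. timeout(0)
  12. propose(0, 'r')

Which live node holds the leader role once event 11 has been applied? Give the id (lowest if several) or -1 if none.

step 1 timeout(0): 0={cand,b=3,log=-}
step 2 deliver 0→1: 1={foll,b=3,log=-}
step 3 deliver 1→0: 0={lead,b=3,log=-}
step 4 deliver 0→2: 2={foll,b=3,log=-}
step 5 deliver 2→0: —
step 6 propose(0,'r'): —
step 7 deliver 0→2: 2={foll,b=3,log=r}
step 8 deliver 2→0: 0={lead,b=3,log=r}
step 9 deliver 0→1: 1={foll,b=3,log=r}
step 10 deliver 1→0: —
step 11 timeout(0): 0={cand,b=6,log=r}

-1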